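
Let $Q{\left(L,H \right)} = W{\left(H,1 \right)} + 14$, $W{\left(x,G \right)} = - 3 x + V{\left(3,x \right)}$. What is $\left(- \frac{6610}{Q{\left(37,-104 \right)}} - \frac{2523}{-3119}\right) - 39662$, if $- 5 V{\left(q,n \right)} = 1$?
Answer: $- \frac{201615685345}{5080851} \approx -39682.0$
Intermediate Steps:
$V{\left(q,n \right)} = - \frac{1}{5}$ ($V{\left(q,n \right)} = \left(- \frac{1}{5}\right) 1 = - \frac{1}{5}$)
$W{\left(x,G \right)} = - \frac{1}{5} - 3 x$ ($W{\left(x,G \right)} = - 3 x - \frac{1}{5} = - \frac{1}{5} - 3 x$)
$Q{\left(L,H \right)} = \frac{69}{5} - 3 H$ ($Q{\left(L,H \right)} = \left(- \frac{1}{5} - 3 H\right) + 14 = \frac{69}{5} - 3 H$)
$\left(- \frac{6610}{Q{\left(37,-104 \right)}} - \frac{2523}{-3119}\right) - 39662 = \left(- \frac{6610}{\frac{69}{5} - -312} - \frac{2523}{-3119}\right) - 39662 = \left(- \frac{6610}{\frac{69}{5} + 312} - - \frac{2523}{3119}\right) - 39662 = \left(- \frac{6610}{\frac{1629}{5}} + \frac{2523}{3119}\right) - 39662 = \left(\left(-6610\right) \frac{5}{1629} + \frac{2523}{3119}\right) - 39662 = \left(- \frac{33050}{1629} + \frac{2523}{3119}\right) - 39662 = - \frac{98972983}{5080851} - 39662 = - \frac{201615685345}{5080851}$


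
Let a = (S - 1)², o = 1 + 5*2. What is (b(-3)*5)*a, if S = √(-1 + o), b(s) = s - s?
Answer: 0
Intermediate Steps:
b(s) = 0
o = 11 (o = 1 + 10 = 11)
S = √10 (S = √(-1 + 11) = √10 ≈ 3.1623)
a = (-1 + √10)² (a = (√10 - 1)² = (-1 + √10)² ≈ 4.6754)
(b(-3)*5)*a = (0*5)*(1 - √10)² = 0*(1 - √10)² = 0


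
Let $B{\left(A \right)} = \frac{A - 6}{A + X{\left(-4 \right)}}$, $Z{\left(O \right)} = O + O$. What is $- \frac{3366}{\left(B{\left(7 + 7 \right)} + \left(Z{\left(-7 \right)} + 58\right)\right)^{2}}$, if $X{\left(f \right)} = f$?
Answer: $- \frac{42075}{25088} \approx -1.6771$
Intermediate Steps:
$Z{\left(O \right)} = 2 O$
$B{\left(A \right)} = \frac{-6 + A}{-4 + A}$ ($B{\left(A \right)} = \frac{A - 6}{A - 4} = \frac{-6 + A}{-4 + A}$)
$- \frac{3366}{\left(B{\left(7 + 7 \right)} + \left(Z{\left(-7 \right)} + 58\right)\right)^{2}} = - \frac{3366}{\left(\frac{-6 + \left(7 + 7\right)}{-4 + \left(7 + 7\right)} + \left(2 \left(-7\right) + 58\right)\right)^{2}} = - \frac{3366}{\left(\frac{-6 + 14}{-4 + 14} + \left(-14 + 58\right)\right)^{2}} = - \frac{3366}{\left(\frac{1}{10} \cdot 8 + 44\right)^{2}} = - \frac{3366}{\left(\frac{4}{5} + 44\right)^{2}} = - \frac{3366}{\left(\frac{224}{5}\right)^{2}} = - \frac{3366}{\frac{50176}{25}} = \left(-3366\right) \frac{25}{50176} = - \frac{42075}{25088}$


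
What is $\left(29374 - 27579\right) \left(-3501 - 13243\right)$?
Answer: $-30055480$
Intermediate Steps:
$\left(29374 - 27579\right) \left(-3501 - 13243\right) = 1795 \left(-16744\right) = -30055480$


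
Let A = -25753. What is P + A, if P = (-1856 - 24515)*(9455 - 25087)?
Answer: 412205719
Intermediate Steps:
P = 412231472 (P = -26371*(-15632) = 412231472)
P + A = 412231472 - 25753 = 412205719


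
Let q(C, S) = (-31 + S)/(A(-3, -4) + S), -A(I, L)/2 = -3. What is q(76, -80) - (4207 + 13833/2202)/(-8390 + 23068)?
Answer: 13067929/10773652 ≈ 1.2130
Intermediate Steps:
A(I, L) = 6 (A(I, L) = -2*(-3) = 6)
q(C, S) = (-31 + S)/(6 + S)
q(76, -80) - (4207 + 13833/2202)/(-8390 + 23068) = (-31 - 80)/(6 - 80) - (4207 + 13833/2202)/(-8390 + 23068) = -111/(-74) - (4207 + 13833*(1/2202))/14678 = -1/74*(-111) - (4207 + 4611/734)/14678 = 3/2 - 3092549/(734*14678) = 3/2 - 1*3092549/10773652 = 3/2 - 3092549/10773652 = 13067929/10773652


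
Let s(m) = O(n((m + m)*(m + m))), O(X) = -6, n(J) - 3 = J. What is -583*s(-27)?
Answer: 3498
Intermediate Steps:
n(J) = 3 + J
s(m) = -6
-583*s(-27) = -583*(-6) = 3498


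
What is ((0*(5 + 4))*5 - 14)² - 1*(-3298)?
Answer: 3494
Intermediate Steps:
((0*(5 + 4))*5 - 14)² - 1*(-3298) = ((0*9)*5 - 14)² + 3298 = (0*5 - 14)² + 3298 = (0 - 14)² + 3298 = (-14)² + 3298 = 196 + 3298 = 3494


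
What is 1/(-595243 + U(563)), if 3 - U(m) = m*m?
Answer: -1/912209 ≈ -1.0962e-6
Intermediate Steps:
U(m) = 3 - m**2 (U(m) = 3 - m*m = 3 - m**2)
1/(-595243 + U(563)) = 1/(-595243 + (3 - 1*563**2)) = 1/(-595243 + (3 - 1*316969)) = 1/(-595243 + (3 - 316969)) = 1/(-595243 - 316966) = 1/(-912209) = -1/912209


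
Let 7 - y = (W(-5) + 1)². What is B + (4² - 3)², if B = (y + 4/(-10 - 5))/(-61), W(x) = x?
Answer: 154774/915 ≈ 169.15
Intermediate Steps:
y = -9 (y = 7 - (-5 + 1)² = 7 - 1*(-4)² = 7 - 1*16 = 7 - 16 = -9)
B = 139/915 (B = (-9 + 4/(-10 - 5))/(-61) = (-9 + 4/(-15))*(-1/61) = (-9 - 1/15*4)*(-1/61) = (-9 - 4/15)*(-1/61) = -139/15*(-1/61) = 139/915 ≈ 0.15191)
B + (4² - 3)² = 139/915 + (4² - 3)² = 139/915 + (16 - 3)² = 139/915 + 13² = 139/915 + 169 = 154774/915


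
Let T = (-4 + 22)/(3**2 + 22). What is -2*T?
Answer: -36/31 ≈ -1.1613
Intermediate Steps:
T = 18/31 (T = 18/(9 + 22) = 18/31 ≈ 0.58065)
-2*T = -2*18/31 = -36/31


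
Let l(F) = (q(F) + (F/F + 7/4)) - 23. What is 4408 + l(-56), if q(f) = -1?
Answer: 17547/4 ≈ 4386.8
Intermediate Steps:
l(F) = -85/4 (l(F) = (-1 + (F/F + 7/4)) - 23 = (-1 + (1 + 7*(¼))) - 23 = (-1 + (1 + 7/4)) - 23 = (-1 + 11/4) - 23 = 7/4 - 23 = -85/4)
4408 + l(-56) = 4408 - 85/4 = 17547/4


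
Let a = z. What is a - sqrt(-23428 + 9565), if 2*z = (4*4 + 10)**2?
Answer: 338 - I*sqrt(13863) ≈ 338.0 - 117.74*I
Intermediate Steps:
z = 338 (z = (4*4 + 10)**2/2 = (16 + 10)**2/2 = (1/2)*26**2 = (1/2)*676 = 338)
a = 338
a - sqrt(-23428 + 9565) = 338 - sqrt(-23428 + 9565) = 338 - sqrt(-13863) = 338 - I*sqrt(13863)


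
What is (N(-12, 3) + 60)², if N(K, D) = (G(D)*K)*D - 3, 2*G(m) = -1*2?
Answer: 8649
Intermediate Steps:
G(m) = -1 (G(m) = (-1*2)/2 = (½)*(-2) = -1)
N(K, D) = -3 - D*K (N(K, D) = (-K)*D - 3 = -D*K - 3 = -3 - D*K)
(N(-12, 3) + 60)² = ((-3 - 1*3*(-12)) + 60)² = ((-3 + 36) + 60)² = (33 + 60)² = 93² = 8649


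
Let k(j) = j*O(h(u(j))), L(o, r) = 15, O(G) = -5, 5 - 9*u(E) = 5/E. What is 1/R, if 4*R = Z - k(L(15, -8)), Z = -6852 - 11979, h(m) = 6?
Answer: -1/4689 ≈ -0.00021327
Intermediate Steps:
u(E) = 5/9 - 5/(9*E)
k(j) = -5*j (k(j) = j*(-5) = -5*j)
Z = -18831
R = -4689 (R = (-18831 - (-5)*15)/4 = (-18831 - 1*(-75))/4 = (-18831 + 75)/4 = (¼)*(-18756) = -4689)
1/R = 1/(-4689) = -1/4689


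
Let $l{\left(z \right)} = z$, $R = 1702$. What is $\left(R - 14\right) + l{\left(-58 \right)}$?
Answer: $1630$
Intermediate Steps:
$\left(R - 14\right) + l{\left(-58 \right)} = \left(1702 - 14\right) - 58 = 1688 - 58 = 1630$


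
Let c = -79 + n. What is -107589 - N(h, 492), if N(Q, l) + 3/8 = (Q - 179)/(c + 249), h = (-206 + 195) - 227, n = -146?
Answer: -430285/4 ≈ -1.0757e+5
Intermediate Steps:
c = -225 (c = -79 - 146 = -225)
h = -238 (h = -11 - 227 = -238)
N(Q, l) = -47/6 + Q/24 (N(Q, l) = -3/8 + (Q - 179)/(-225 + 249) = -3/8 + (-179 + Q)/24 = -3/8 + (-179 + Q)*(1/24) = -3/8 + (-179/24 + Q/24) = -47/6 + Q/24)
-107589 - N(h, 492) = -107589 - (-47/6 + (1/24)*(-238)) = -107589 - (-47/6 - 119/12) = -107589 - 1*(-71/4) = -107589 + 71/4 = -430285/4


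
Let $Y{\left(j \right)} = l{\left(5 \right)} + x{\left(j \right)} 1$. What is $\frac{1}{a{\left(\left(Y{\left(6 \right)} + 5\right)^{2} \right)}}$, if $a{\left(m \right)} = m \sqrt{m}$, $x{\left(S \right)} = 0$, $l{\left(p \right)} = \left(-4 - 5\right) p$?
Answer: $\frac{1}{64000} \approx 1.5625 \cdot 10^{-5}$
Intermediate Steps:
$l{\left(p \right)} = - 9 p$
$Y{\left(j \right)} = -45$ ($Y{\left(j \right)} = \left(-9\right) 5 + 0 \cdot 1 = -45 + 0 = -45$)
$a{\left(m \right)} = m^{\frac{3}{2}}$
$\frac{1}{a{\left(\left(Y{\left(6 \right)} + 5\right)^{2} \right)}} = \frac{1}{\left(\left(-45 + 5\right)^{2}\right)^{\frac{3}{2}}} = \frac{1}{\left(\left(-40\right)^{2}\right)^{\frac{3}{2}}} = \frac{1}{1600^{\frac{3}{2}}} = \frac{1}{64000}$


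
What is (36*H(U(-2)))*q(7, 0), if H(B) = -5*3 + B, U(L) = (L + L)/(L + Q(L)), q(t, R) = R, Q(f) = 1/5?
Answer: 0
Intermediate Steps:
Q(f) = ⅕
U(L) = 2*L/(⅕ + L) (U(L) = (L + L)/(L + ⅕) = (2*L)/(⅕ + L) = 2*L/(⅕ + L))
H(B) = -15 + B
(36*H(U(-2)))*q(7, 0) = (36*(-15 + 10*(-2)/(1 + 5*(-2))))*0 = (36*(-15 + 10*(-2)/(1 - 10)))*0 = (36*(-15 + 10*(-2)/(-9)))*0 = (36*(-15 + 10*(-2)*(-⅑)))*0 = (36*(-15 + 20/9))*0 = (36*(-115/9))*0 = -460*0 = 0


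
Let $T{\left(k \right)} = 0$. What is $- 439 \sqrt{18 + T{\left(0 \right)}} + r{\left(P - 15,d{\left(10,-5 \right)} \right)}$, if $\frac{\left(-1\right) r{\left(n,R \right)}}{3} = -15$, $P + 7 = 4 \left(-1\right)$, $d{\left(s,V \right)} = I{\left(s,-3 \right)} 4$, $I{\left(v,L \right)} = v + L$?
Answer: $45 - 1317 \sqrt{2} \approx -1817.5$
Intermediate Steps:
$I{\left(v,L \right)} = L + v$
$d{\left(s,V \right)} = -12 + 4 s$ ($d{\left(s,V \right)} = \left(-3 + s\right) 4 = -12 + 4 s$)
$P = -11$ ($P = -7 + 4 \left(-1\right) = -7 - 4 = -11$)
$r{\left(n,R \right)} = 45$ ($r{\left(n,R \right)} = \left(-3\right) \left(-15\right) = 45$)
$- 439 \sqrt{18 + T{\left(0 \right)}} + r{\left(P - 15,d{\left(10,-5 \right)} \right)} = - 439 \sqrt{18 + 0} + 45 = - 439 \sqrt{18} + 45 = - 439 \cdot 3 \sqrt{2} + 45 = - 1317 \sqrt{2} + 45 = 45 - 1317 \sqrt{2}$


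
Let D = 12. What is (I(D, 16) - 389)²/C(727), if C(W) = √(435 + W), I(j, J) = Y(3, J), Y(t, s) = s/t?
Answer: 1324801*√1162/10458 ≈ 4318.2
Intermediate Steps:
I(j, J) = J/3
(I(D, 16) - 389)²/C(727) = ((⅓)*16 - 389)²/(√(435 + 727)) = (16/3 - 389)²/(√1162) = (-1151/3)²*(√1162/1162) = 1324801*(√1162/1162)/9 = 1324801*√1162/10458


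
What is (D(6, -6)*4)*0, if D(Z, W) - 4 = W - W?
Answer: 0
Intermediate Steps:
D(Z, W) = 4 (D(Z, W) = 4 + (W - W) = 4 + 0 = 4)
(D(6, -6)*4)*0 = (4*4)*0 = 16*0 = 0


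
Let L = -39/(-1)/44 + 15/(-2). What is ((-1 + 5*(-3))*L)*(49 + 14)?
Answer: 73332/11 ≈ 6666.5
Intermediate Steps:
L = -291/44 (L = -39*(-1)*(1/44) + 15*(-½) = 39*(1/44) - 15/2 = 39/44 - 15/2 = -291/44 ≈ -6.6136)
((-1 + 5*(-3))*L)*(49 + 14) = ((-1 + 5*(-3))*(-291/44))*(49 + 14) = ((-1 - 15)*(-291/44))*63 = -16*(-291/44)*63 = (1164/11)*63 = 73332/11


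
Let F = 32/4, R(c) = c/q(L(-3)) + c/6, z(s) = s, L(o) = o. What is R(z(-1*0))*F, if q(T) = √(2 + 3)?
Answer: 0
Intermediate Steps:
q(T) = √5
R(c) = c/6 + c*√5/5 (R(c) = c/(√5) + c/6 = c*(√5/5) + c*(⅙) = c*√5/5 + c/6 = c/6 + c*√5/5)
F = 8 (F = 32*(¼) = 8)
R(z(-1*0))*F = ((-1*0)*(5 + 6*√5)/30)*8 = ((1/30)*0*(5 + 6*√5))*8 = 0*8 = 0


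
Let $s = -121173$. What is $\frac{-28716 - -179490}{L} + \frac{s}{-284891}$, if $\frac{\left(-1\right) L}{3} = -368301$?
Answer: $\frac{58946188951}{104925640191} \approx 0.56179$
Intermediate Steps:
$L = 1104903$ ($L = \left(-3\right) \left(-368301\right) = 1104903$)
$\frac{-28716 - -179490}{L} + \frac{s}{-284891} = \frac{-28716 - -179490}{1104903} - \frac{121173}{-284891} = \left(-28716 + 179490\right) \frac{1}{1104903} - - \frac{121173}{284891} = 150774 \cdot \frac{1}{1104903} + \frac{121173}{284891} = \frac{50258}{368301} + \frac{121173}{284891} = \frac{58946188951}{104925640191}$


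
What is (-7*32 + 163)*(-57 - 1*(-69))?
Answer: -732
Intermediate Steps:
(-7*32 + 163)*(-57 - 1*(-69)) = (-224 + 163)*(-57 + 69) = -61*12 = -732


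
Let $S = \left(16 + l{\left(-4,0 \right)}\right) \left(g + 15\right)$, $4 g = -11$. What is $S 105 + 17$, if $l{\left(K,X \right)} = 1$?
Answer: $\frac{87533}{4} \approx 21883.0$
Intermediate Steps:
$g = - \frac{11}{4}$ ($g = \frac{1}{4} \left(-11\right) = - \frac{11}{4} \approx -2.75$)
$S = \frac{833}{4}$ ($S = \left(16 + 1\right) \left(- \frac{11}{4} + 15\right) = 17 \cdot \frac{49}{4} = \frac{833}{4} \approx 208.25$)
$S 105 + 17 = \frac{833}{4} \cdot 105 + 17 = \frac{87465}{4} + 17 = \frac{87533}{4}$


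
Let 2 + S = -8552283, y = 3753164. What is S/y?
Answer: -8552285/3753164 ≈ -2.2787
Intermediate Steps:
S = -8552285 (S = -2 - 8552283 = -8552285)
S/y = -8552285/3753164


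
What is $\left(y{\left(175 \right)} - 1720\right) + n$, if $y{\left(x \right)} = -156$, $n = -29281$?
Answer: $-31157$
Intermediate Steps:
$\left(y{\left(175 \right)} - 1720\right) + n = \left(-156 - 1720\right) - 29281 = -1876 - 29281 = -31157$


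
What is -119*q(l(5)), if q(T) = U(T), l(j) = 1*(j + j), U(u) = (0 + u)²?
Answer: -11900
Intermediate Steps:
U(u) = u²
l(j) = 2*j (l(j) = 1*(2*j) = 2*j)
q(T) = T²
-119*q(l(5)) = -119*(2*5)² = -119*10² = -119*100 = -11900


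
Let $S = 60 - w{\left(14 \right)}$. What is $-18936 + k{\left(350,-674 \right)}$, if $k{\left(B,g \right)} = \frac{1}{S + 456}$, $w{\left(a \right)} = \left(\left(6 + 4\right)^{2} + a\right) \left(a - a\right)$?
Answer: $- \frac{9770975}{516} \approx -18936.0$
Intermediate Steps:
$w{\left(a \right)} = 0$ ($w{\left(a \right)} = \left(10^{2} + a\right) 0 = \left(100 + a\right) 0 = 0$)
$S = 60$ ($S = 60 - 0 = 60 + 0 = 60$)
$k{\left(B,g \right)} = \frac{1}{516}$ ($k{\left(B,g \right)} = \frac{1}{60 + 456} = \frac{1}{516}$)
$-18936 + k{\left(350,-674 \right)} = -18936 + \frac{1}{516} = - \frac{9770975}{516}$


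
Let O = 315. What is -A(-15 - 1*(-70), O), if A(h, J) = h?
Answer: -55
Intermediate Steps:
-A(-15 - 1*(-70), O) = -(-15 - 1*(-70)) = -(-15 + 70) = -1*55 = -55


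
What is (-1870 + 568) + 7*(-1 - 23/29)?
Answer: -38122/29 ≈ -1314.6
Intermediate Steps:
(-1870 + 568) + 7*(-1 - 23/29) = -1302 + 7*(-1 - 23*1/29) = -1302 + 7*(-1 - 23/29) = -1302 + 7*(-52/29) = -1302 - 364/29 = -38122/29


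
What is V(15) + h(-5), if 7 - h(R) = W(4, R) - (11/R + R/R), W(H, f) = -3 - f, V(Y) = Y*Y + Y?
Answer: 1219/5 ≈ 243.80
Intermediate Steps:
V(Y) = Y + Y² (V(Y) = Y² + Y = Y + Y²)
h(R) = 11 + R + 11/R (h(R) = 7 - ((-3 - R) - (11/R + R/R)) = 7 - ((-3 - R) - (11/R + 1)) = 7 - ((-3 - R) - (1 + 11/R)) = 7 - ((-3 - R) + (-1 - 11/R)) = 7 - (-4 - R - 11/R) = 7 + (4 + R + 11/R) = 11 + R + 11/R)
V(15) + h(-5) = 15*(1 + 15) + (11 - 5 + 11/(-5)) = 15*16 + (11 - 5 + 11*(-⅕)) = 240 + (11 - 5 - 11/5) = 240 + 19/5 = 1219/5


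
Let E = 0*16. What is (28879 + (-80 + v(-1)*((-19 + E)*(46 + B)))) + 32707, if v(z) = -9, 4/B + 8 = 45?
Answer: 2567448/37 ≈ 69391.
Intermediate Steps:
B = 4/37 (B = 4/(-8 + 45) = 4/37 ≈ 0.10811)
E = 0
(28879 + (-80 + v(-1)*((-19 + E)*(46 + B)))) + 32707 = (28879 + (-80 - 9*(-19 + 0)*(46 + 4/37))) + 32707 = (28879 + (-80 - (-171)*1706/37)) + 32707 = (28879 + (-80 - 9*(-32414/37))) + 32707 = (28879 + (-80 + 291726/37)) + 32707 = (28879 + 288766/37) + 32707 = 1357289/37 + 32707 = 2567448/37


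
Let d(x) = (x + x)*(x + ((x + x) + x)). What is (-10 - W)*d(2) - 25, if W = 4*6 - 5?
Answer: -953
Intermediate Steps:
W = 19 (W = 24 - 5 = 19)
d(x) = 8*x**2 (d(x) = (2*x)*(x + (2*x + x)) = (2*x)*(x + 3*x) = (2*x)*(4*x) = 8*x**2)
(-10 - W)*d(2) - 25 = (-10 - 1*19)*(8*2**2) - 25 = (-10 - 19)*(8*4) - 25 = -29*32 - 25 = -928 - 25 = -953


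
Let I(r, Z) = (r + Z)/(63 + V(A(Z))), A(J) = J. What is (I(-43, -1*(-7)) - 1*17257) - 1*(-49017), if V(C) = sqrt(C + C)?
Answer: 17944076/565 + 36*sqrt(14)/3955 ≈ 31759.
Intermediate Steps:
V(C) = sqrt(2)*sqrt(C) (V(C) = sqrt(2*C) = sqrt(2)*sqrt(C))
I(r, Z) = (Z + r)/(63 + sqrt(2)*sqrt(Z)) (I(r, Z) = (r + Z)/(63 + sqrt(2)*sqrt(Z)) = (Z + r)/(63 + sqrt(2)*sqrt(Z)))
(I(-43, -1*(-7)) - 1*17257) - 1*(-49017) = ((-1*(-7) - 43)/(63 + sqrt(2)*sqrt(-1*(-7))) - 1*17257) - 1*(-49017) = ((7 - 43)/(63 + sqrt(2)*sqrt(7)) - 17257) + 49017 = (-36/(63 + sqrt(14)) - 17257) + 49017 = (-17257 - 36/(63 + sqrt(14))) + 49017 = 31760 - 36/(63 + sqrt(14))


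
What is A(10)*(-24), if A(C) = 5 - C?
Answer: 120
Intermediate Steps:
A(10)*(-24) = (5 - 1*10)*(-24) = (5 - 10)*(-24) = -5*(-24) = 120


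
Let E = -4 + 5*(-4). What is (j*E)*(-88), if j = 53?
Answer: 111936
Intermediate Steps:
E = -24 (E = -4 - 20 = -24)
(j*E)*(-88) = (53*(-24))*(-88) = -1272*(-88) = 111936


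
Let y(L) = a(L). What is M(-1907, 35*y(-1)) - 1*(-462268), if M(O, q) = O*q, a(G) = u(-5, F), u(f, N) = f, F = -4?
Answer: 795993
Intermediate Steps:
a(G) = -5
y(L) = -5
M(-1907, 35*y(-1)) - 1*(-462268) = -66745*(-5) - 1*(-462268) = -1907*(-175) + 462268 = 333725 + 462268 = 795993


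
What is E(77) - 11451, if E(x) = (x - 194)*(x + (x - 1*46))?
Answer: -24087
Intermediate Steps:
E(x) = (-194 + x)*(-46 + 2*x) (E(x) = (-194 + x)*(x + (x - 46)) = (-194 + x)*(x + (-46 + x)) = (-194 + x)*(-46 + 2*x))
E(77) - 11451 = (8924 - 434*77 + 2*77²) - 11451 = (8924 - 33418 + 2*5929) - 11451 = (8924 - 33418 + 11858) - 11451 = -12636 - 11451 = -24087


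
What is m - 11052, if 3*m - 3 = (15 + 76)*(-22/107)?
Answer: -3549373/321 ≈ -11057.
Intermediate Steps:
m = -1681/321 (m = 1 + ((15 + 76)*(-22/107))/3 = 1 + (91*(-22*1/107))/3 = 1 + (91*(-22/107))/3 = 1 + (1/3)*(-2002/107) = 1 - 2002/321 = -1681/321 ≈ -5.2368)
m - 11052 = -1681/321 - 11052 = -3549373/321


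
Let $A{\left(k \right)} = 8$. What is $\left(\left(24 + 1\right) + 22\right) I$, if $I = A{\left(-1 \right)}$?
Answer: $376$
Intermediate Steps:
$I = 8$
$\left(\left(24 + 1\right) + 22\right) I = \left(\left(24 + 1\right) + 22\right) 8 = \left(25 + 22\right) 8 = 47 \cdot 8 = 376$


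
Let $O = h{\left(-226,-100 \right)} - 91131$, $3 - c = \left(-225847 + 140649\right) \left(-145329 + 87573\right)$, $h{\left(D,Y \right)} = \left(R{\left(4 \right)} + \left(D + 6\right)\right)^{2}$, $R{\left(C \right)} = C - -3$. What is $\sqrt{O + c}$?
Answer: $i \sqrt{4920741447} \approx 70148.0 i$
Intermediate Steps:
$R{\left(C \right)} = 3 + C$ ($R{\left(C \right)} = C + 3 = 3 + C$)
$h{\left(D,Y \right)} = \left(13 + D\right)^{2}$ ($h{\left(D,Y \right)} = \left(\left(3 + 4\right) + \left(D + 6\right)\right)^{2} = \left(7 + \left(6 + D\right)\right)^{2} = \left(13 + D\right)^{2}$)
$c = -4920695685$ ($c = 3 - \left(-225847 + 140649\right) \left(-145329 + 87573\right) = 3 - \left(-85198\right) \left(-57756\right) = 3 - 4920695688 = -4920695685$)
$O = -45762$ ($O = \left(13 - 226\right)^{2} - 91131 = \left(-213\right)^{2} - 91131 = 45369 - 91131 = -45762$)
$\sqrt{O + c} = \sqrt{-45762 - 4920695685} = \sqrt{-4920741447} = i \sqrt{4920741447}$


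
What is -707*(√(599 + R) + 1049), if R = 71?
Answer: -741643 - 707*√670 ≈ -7.5994e+5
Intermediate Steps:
-707*(√(599 + R) + 1049) = -707*(√(599 + 71) + 1049) = -707*(√670 + 1049) = -707*(1049 + √670) = -741643 - 707*√670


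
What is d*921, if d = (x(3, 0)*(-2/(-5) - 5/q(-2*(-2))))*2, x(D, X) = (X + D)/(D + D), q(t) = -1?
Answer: 24867/5 ≈ 4973.4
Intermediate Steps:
x(D, X) = (D + X)/(2*D) (x(D, X) = (D + X)/((2*D)) = (D + X)*(1/(2*D)) = (D + X)/(2*D))
d = 27/5 (d = (((½)*(3 + 0)/3)*(-2/(-5) - 5/(-1)))*2 = (((½)*(⅓)*3)*(-2*(-⅕) - 5*(-1)))*2 = ((⅖ + 5)/2)*2 = ((½)*(27/5))*2 = (27/10)*2 = 27/5 ≈ 5.4000)
d*921 = (27/5)*921 = 24867/5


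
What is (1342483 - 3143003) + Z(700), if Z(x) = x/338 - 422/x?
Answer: -106500671159/59150 ≈ -1.8005e+6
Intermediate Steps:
Z(x) = -422/x + x/338 (Z(x) = x*(1/338) - 422/x = x/338 - 422/x = -422/x + x/338)
(1342483 - 3143003) + Z(700) = (1342483 - 3143003) + (-422/700 + (1/338)*700) = -1800520 + (-422*1/700 + 350/169) = -1800520 + (-211/350 + 350/169) = -1800520 + 86841/59150 = -106500671159/59150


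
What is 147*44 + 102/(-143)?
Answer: 924822/143 ≈ 6467.3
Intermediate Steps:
147*44 + 102/(-143) = 6468 + 102*(-1/143) = 6468 - 102/143 = 924822/143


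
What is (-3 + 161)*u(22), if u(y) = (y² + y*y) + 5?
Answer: 153734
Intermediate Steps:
u(y) = 5 + 2*y² (u(y) = (y² + y²) + 5 = 2*y² + 5 = 5 + 2*y²)
(-3 + 161)*u(22) = (-3 + 161)*(5 + 2*22²) = 158*(5 + 2*484) = 158*(5 + 968) = 158*973 = 153734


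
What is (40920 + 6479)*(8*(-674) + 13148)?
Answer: 367626644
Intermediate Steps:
(40920 + 6479)*(8*(-674) + 13148) = 47399*(-5392 + 13148) = 47399*7756 = 367626644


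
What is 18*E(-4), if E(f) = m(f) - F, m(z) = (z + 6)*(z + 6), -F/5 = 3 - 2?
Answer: 162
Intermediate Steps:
F = -5 (F = -5*(3 - 2) = -5*1 = -5)
m(z) = (6 + z)**2 (m(z) = (6 + z)*(6 + z) = (6 + z)**2)
E(f) = 5 + (6 + f)**2 (E(f) = (6 + f)**2 - 1*(-5) = (6 + f)**2 + 5 = 5 + (6 + f)**2)
18*E(-4) = 18*(5 + (6 - 4)**2) = 18*(5 + 2**2) = 18*(5 + 4) = 18*9 = 162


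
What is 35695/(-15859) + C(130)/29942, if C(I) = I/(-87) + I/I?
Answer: -92984514967/41311965486 ≈ -2.2508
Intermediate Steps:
C(I) = 1 - I/87 (C(I) = I*(-1/87) + 1 = -I/87 + 1 = 1 - I/87)
35695/(-15859) + C(130)/29942 = 35695/(-15859) + (1 - 1/87*130)/29942 = 35695*(-1/15859) + (1 - 130/87)*(1/29942) = -35695/15859 - 43/87*1/29942 = -35695/15859 - 43/2604954 = -92984514967/41311965486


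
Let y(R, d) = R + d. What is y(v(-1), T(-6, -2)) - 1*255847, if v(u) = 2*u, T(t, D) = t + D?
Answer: -255857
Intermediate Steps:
T(t, D) = D + t
y(v(-1), T(-6, -2)) - 1*255847 = (2*(-1) + (-2 - 6)) - 1*255847 = (-2 - 8) - 255847 = -10 - 255847 = -255857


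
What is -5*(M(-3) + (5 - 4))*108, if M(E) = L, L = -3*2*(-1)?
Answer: -3780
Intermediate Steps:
L = 6 (L = -6*(-1) = 6)
M(E) = 6
-5*(M(-3) + (5 - 4))*108 = -5*(6 + (5 - 4))*108 = -5*(6 + 1)*108 = -5*7*108 = -35*108 = -3780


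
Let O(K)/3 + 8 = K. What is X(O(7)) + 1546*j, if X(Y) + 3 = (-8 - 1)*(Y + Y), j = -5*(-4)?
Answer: 30971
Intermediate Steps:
j = 20
O(K) = -24 + 3*K
X(Y) = -3 - 18*Y (X(Y) = -3 + (-8 - 1)*(Y + Y) = -3 - 18*Y)
X(O(7)) + 1546*j = (-3 - 18*(-24 + 3*7)) + 1546*20 = (-3 - 18*(-24 + 21)) + 30920 = (-3 - 18*(-3)) + 30920 = (-3 + 54) + 30920 = 51 + 30920 = 30971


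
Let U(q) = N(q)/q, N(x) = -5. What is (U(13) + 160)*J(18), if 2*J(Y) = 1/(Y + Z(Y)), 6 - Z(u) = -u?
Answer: 2075/1092 ≈ 1.9002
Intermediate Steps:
Z(u) = 6 + u (Z(u) = 6 - (-1)*u = 6 + u)
J(Y) = 1/(2*(6 + 2*Y)) (J(Y) = 1/(2*(Y + (6 + Y))) = 1/(2*(6 + 2*Y)))
U(q) = -5/q
(U(13) + 160)*J(18) = (-5/13 + 160)*(1/(4*(3 + 18))) = (-5*1/13 + 160)*((¼)/21) = (-5/13 + 160)*((¼)*(1/21)) = (2075/13)*(1/84) = 2075/1092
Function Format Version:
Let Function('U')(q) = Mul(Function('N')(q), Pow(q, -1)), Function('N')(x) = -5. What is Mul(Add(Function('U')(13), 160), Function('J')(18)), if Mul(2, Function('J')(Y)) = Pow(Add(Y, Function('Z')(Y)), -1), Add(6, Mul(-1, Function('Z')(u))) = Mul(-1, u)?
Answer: Rational(2075, 1092) ≈ 1.9002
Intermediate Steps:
Function('Z')(u) = Add(6, u) (Function('Z')(u) = Add(6, Mul(-1, Mul(-1, u))) = Add(6, u))
Function('J')(Y) = Mul(Rational(1, 2), Pow(Add(6, Mul(2, Y)), -1)) (Function('J')(Y) = Mul(Rational(1, 2), Pow(Add(Y, Add(6, Y)), -1)) = Mul(Rational(1, 2), Pow(Add(6, Mul(2, Y)), -1)))
Function('U')(q) = Mul(-5, Pow(q, -1))
Mul(Add(Function('U')(13), 160), Function('J')(18)) = Mul(Add(Mul(-5, Pow(13, -1)), 160), Mul(Rational(1, 4), Pow(Add(3, 18), -1))) = Mul(Add(Mul(-5, Rational(1, 13)), 160), Mul(Rational(1, 4), Pow(21, -1))) = Mul(Add(Rational(-5, 13), 160), Mul(Rational(1, 4), Rational(1, 21))) = Mul(Rational(2075, 13), Rational(1, 84)) = Rational(2075, 1092)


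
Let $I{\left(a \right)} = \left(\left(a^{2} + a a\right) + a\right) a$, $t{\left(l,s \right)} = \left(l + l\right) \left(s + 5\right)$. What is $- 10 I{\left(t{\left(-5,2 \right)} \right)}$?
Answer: $6811000$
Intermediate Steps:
$t{\left(l,s \right)} = 2 l \left(5 + s\right)$
$I{\left(a \right)} = a \left(a + 2 a^{2}\right)$ ($I{\left(a \right)} = \left(\left(a^{2} + a^{2}\right) + a\right) a = \left(2 a^{2} + a\right) a = \left(a + 2 a^{2}\right) a = a \left(a + 2 a^{2}\right)$)
$- 10 I{\left(t{\left(-5,2 \right)} \right)} = - 10 \left(2 \left(-5\right) \left(5 + 2\right)\right)^{2} \left(1 + 2 \cdot 2 \left(-5\right) \left(5 + 2\right)\right) = - 10 \left(2 \left(-5\right) 7\right)^{2} \left(1 + 2 \cdot 2 \left(-5\right) 7\right) = - 10 \left(-70\right)^{2} \left(1 + 2 \left(-70\right)\right) = - 10 \cdot 4900 \left(1 - 140\right) = - 10 \cdot 4900 \left(-139\right) = \left(-10\right) \left(-681100\right) = 6811000$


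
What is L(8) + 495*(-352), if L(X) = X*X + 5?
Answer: -174171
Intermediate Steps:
L(X) = 5 + X**2 (L(X) = X**2 + 5 = 5 + X**2)
L(8) + 495*(-352) = (5 + 8**2) + 495*(-352) = (5 + 64) - 174240 = 69 - 174240 = -174171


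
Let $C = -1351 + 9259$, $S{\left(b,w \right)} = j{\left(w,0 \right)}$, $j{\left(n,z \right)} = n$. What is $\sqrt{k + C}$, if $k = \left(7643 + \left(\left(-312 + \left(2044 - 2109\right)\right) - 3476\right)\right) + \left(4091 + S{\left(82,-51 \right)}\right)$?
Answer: $\sqrt{15738} \approx 125.45$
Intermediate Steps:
$S{\left(b,w \right)} = w$
$C = 7908$
$k = 7830$ ($k = \left(7643 + \left(\left(-312 + \left(2044 - 2109\right)\right) - 3476\right)\right) + \left(4091 - 51\right) = \left(7643 - 3853\right) + 4040 = 3790 + 4040 = 7830$)
$\sqrt{k + C} = \sqrt{7830 + 7908} = \sqrt{15738}$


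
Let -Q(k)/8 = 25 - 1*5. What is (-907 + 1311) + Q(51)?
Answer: 244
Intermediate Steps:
Q(k) = -160 (Q(k) = -8*(25 - 1*5) = -8*(25 - 5) = -8*20 = -160)
(-907 + 1311) + Q(51) = (-907 + 1311) - 160 = 404 - 160 = 244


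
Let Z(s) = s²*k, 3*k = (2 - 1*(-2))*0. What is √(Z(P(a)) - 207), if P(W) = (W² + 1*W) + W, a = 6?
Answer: 3*I*√23 ≈ 14.387*I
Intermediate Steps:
P(W) = W² + 2*W (P(W) = (W² + W) + W = (W + W²) + W = W² + 2*W)
k = 0 (k = ((2 - 1*(-2))*0)/3 = ((2 + 2)*0)/3 = (4*0)/3 = (⅓)*0 = 0)
Z(s) = 0 (Z(s) = s²*0 = 0)
√(Z(P(a)) - 207) = √(0 - 207) = √(-207) = 3*I*√23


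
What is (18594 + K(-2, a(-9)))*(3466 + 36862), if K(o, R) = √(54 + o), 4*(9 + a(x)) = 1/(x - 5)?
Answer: 749858832 + 80656*√13 ≈ 7.5015e+8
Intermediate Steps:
a(x) = -9 + 1/(4*(-5 + x)) (a(x) = -9 + 1/(4*(x - 5)) = -9 + 1/(4*(-5 + x)))
(18594 + K(-2, a(-9)))*(3466 + 36862) = (18594 + √(54 - 2))*(3466 + 36862) = (18594 + √52)*40328 = (18594 + 2*√13)*40328 = 749858832 + 80656*√13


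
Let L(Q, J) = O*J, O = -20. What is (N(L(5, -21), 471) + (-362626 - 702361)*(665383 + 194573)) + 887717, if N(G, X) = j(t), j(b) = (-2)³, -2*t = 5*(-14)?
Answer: -915841072863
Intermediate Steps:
t = 35 (t = -5*(-14)/2 = -½*(-70) = 35)
L(Q, J) = -20*J
j(b) = -8
N(G, X) = -8
(N(L(5, -21), 471) + (-362626 - 702361)*(665383 + 194573)) + 887717 = (-8 + (-362626 - 702361)*(665383 + 194573)) + 887717 = (-8 - 1064987*859956) + 887717 = (-8 - 915841960572) + 887717 = -915841960580 + 887717 = -915841072863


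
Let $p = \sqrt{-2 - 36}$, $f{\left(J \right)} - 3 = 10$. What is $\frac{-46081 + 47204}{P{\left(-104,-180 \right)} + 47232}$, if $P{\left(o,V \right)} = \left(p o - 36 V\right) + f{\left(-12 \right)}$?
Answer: $\frac{60333175}{2886786633} + \frac{116792 i \sqrt{38}}{2886786633} \approx 0.0209 + 0.0002494 i$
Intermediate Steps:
$f{\left(J \right)} = 13$ ($f{\left(J \right)} = 3 + 10 = 13$)
$p = i \sqrt{38}$ ($p = \sqrt{-38} = i \sqrt{38} \approx 6.1644 i$)
$P{\left(o,V \right)} = 13 - 36 V + i o \sqrt{38}$ ($P{\left(o,V \right)} = \left(i \sqrt{38} o - 36 V\right) + 13 = \left(i o \sqrt{38} - 36 V\right) + 13 = \left(- 36 V + i o \sqrt{38}\right) + 13 = 13 - 36 V + i o \sqrt{38}$)
$\frac{-46081 + 47204}{P{\left(-104,-180 \right)} + 47232} = \frac{-46081 + 47204}{\left(13 - -6480 + i \left(-104\right) \sqrt{38}\right) + 47232} = \frac{1123}{\left(13 + 6480 - 104 i \sqrt{38}\right) + 47232} = \frac{1123}{\left(6493 - 104 i \sqrt{38}\right) + 47232} = \frac{1123}{53725 - 104 i \sqrt{38}}$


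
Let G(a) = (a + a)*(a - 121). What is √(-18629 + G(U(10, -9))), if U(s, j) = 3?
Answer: I*√19337 ≈ 139.06*I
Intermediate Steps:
G(a) = 2*a*(-121 + a) (G(a) = (2*a)*(-121 + a) = 2*a*(-121 + a))
√(-18629 + G(U(10, -9))) = √(-18629 + 2*3*(-121 + 3)) = √(-18629 + 2*3*(-118)) = √(-18629 - 708) = √(-19337) = I*√19337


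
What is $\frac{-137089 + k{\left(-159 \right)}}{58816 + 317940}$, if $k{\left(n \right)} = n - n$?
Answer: $- \frac{137089}{376756} \approx -0.36387$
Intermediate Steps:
$k{\left(n \right)} = 0$
$\frac{-137089 + k{\left(-159 \right)}}{58816 + 317940} = \frac{-137089 + 0}{58816 + 317940} = - \frac{137089}{376756}$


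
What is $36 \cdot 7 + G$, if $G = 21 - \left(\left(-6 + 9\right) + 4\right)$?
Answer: $266$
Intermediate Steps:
$G = 14$ ($G = 21 - \left(3 + 4\right) = 21 - 7 = 14$)
$36 \cdot 7 + G = 36 \cdot 7 + 14 = 252 + 14 = 266$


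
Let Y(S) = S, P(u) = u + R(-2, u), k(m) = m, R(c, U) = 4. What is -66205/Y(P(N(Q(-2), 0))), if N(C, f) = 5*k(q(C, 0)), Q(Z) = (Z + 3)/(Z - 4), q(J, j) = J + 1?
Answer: -397230/49 ≈ -8106.7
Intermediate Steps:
q(J, j) = 1 + J
Q(Z) = (3 + Z)/(-4 + Z)
N(C, f) = 5 + 5*C (N(C, f) = 5*(1 + C) = 5 + 5*C)
P(u) = 4 + u (P(u) = u + 4 = 4 + u)
-66205/Y(P(N(Q(-2), 0))) = -66205/(4 + (5 + 5*((3 - 2)/(-4 - 2)))) = -66205/(4 + (5 + 5*(1/(-6)))) = -66205/(4 + (5 + 5*(-⅙*1))) = -66205/(4 + (5 + 5*(-⅙))) = -66205/(4 + (5 - ⅚)) = -66205/(4 + 25/6) = -66205/49/6 = -66205*6/49 = -397230/49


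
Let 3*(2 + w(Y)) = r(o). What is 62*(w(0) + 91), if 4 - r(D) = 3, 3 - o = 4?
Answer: 16616/3 ≈ 5538.7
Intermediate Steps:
o = -1 (o = 3 - 1*4 = 3 - 4 = -1)
r(D) = 1 (r(D) = 4 - 1*3 = 4 - 3 = 1)
w(Y) = -5/3 (w(Y) = -2 + (⅓)*1 = -2 + ⅓ = -5/3)
62*(w(0) + 91) = 62*(-5/3 + 91) = 62*(268/3) = 16616/3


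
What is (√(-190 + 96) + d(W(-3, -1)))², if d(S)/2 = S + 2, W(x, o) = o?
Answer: (2 + I*√94)² ≈ -90.0 + 38.781*I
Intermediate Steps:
d(S) = 4 + 2*S (d(S) = 2*(S + 2) = 2*(2 + S) = 4 + 2*S)
(√(-190 + 96) + d(W(-3, -1)))² = (√(-190 + 96) + (4 + 2*(-1)))² = (√(-94) + (4 - 2))² = (I*√94 + 2)² = (2 + I*√94)²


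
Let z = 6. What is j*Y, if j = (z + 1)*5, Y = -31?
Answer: -1085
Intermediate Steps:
j = 35 (j = (6 + 1)*5 = 7*5 = 35)
j*Y = 35*(-31) = -1085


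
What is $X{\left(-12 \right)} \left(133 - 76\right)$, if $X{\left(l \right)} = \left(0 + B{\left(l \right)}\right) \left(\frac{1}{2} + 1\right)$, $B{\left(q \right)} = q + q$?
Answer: $-2052$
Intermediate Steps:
$B{\left(q \right)} = 2 q$
$X{\left(l \right)} = 3 l$ ($X{\left(l \right)} = \left(0 + 2 l\right) \left(\frac{1}{2} + 1\right) = 2 l \left(\frac{1}{2} + 1\right) = 2 l \frac{3}{2} = 3 l$)
$X{\left(-12 \right)} \left(133 - 76\right) = 3 \left(-12\right) \left(133 - 76\right) = \left(-36\right) 57 = -2052$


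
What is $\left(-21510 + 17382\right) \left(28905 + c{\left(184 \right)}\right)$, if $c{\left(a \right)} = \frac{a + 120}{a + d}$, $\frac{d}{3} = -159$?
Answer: $- \frac{34959458208}{293} \approx -1.1932 \cdot 10^{8}$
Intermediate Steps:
$d = -477$ ($d = 3 \left(-159\right) = -477$)
$c{\left(a \right)} = \frac{120 + a}{-477 + a}$ ($c{\left(a \right)} = \frac{a + 120}{a - 477} = \frac{120 + a}{-477 + a}$)
$\left(-21510 + 17382\right) \left(28905 + c{\left(184 \right)}\right) = \left(-21510 + 17382\right) \left(28905 + \frac{120 + 184}{-477 + 184}\right) = - 4128 \left(28905 + \frac{1}{-293} \cdot 304\right) = - 4128 \left(28905 - \frac{304}{293}\right) = \left(-4128\right) \frac{8468861}{293} = - \frac{34959458208}{293}$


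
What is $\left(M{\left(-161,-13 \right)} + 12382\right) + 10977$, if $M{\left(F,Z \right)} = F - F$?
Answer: $23359$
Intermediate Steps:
$M{\left(F,Z \right)} = 0$
$\left(M{\left(-161,-13 \right)} + 12382\right) + 10977 = \left(0 + 12382\right) + 10977 = 12382 + 10977 = 23359$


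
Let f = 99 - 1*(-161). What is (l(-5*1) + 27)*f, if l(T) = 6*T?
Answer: -780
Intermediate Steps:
f = 260 (f = 99 + 161 = 260)
(l(-5*1) + 27)*f = (6*(-5*1) + 27)*260 = (6*(-5) + 27)*260 = (-30 + 27)*260 = -3*260 = -780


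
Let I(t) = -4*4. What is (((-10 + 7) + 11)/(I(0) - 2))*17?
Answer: -68/9 ≈ -7.5556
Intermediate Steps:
I(t) = -16
(((-10 + 7) + 11)/(I(0) - 2))*17 = (((-10 + 7) + 11)/(-16 - 2))*17 = ((-3 + 11)/(-18))*17 = -1/18*8*17 = -4/9*17 = -68/9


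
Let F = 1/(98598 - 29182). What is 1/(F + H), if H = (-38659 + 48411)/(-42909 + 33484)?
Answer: -654245800/676935407 ≈ -0.96648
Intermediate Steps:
H = -9752/9425 (H = 9752/(-9425) = 9752*(-1/9425) = -9752/9425 ≈ -1.0347)
F = 1/69416 ≈ 1.4406e-5
1/(F + H) = 1/(1/69416 - 9752/9425) = 1/(-676935407/654245800) = -654245800/676935407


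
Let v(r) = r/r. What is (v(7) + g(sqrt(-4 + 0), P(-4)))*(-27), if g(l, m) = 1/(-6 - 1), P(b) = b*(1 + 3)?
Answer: -162/7 ≈ -23.143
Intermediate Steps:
P(b) = 4*b (P(b) = b*4 = 4*b)
v(r) = 1
g(l, m) = -1/7 (g(l, m) = 1/(-7) = -1/7)
(v(7) + g(sqrt(-4 + 0), P(-4)))*(-27) = (1 - 1/7)*(-27) = (6/7)*(-27) = -162/7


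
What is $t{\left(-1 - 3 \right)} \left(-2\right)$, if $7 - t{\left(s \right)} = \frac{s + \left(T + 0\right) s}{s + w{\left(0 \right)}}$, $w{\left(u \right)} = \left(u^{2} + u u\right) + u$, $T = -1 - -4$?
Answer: $-6$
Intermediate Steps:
$T = 3$ ($T = -1 + 4 = 3$)
$w{\left(u \right)} = u + 2 u^{2}$ ($w{\left(u \right)} = \left(u^{2} + u^{2}\right) + u = 2 u^{2} + u = u + 2 u^{2}$)
$t{\left(s \right)} = 3$ ($t{\left(s \right)} = 7 - \frac{s + \left(3 + 0\right) s}{s + 0 \left(1 + 2 \cdot 0\right)} = 7 - \frac{s + 3 s}{s + 0 \left(1 + 0\right)} = 7 - \frac{4 s}{s + 0 \cdot 1} = 7 - \frac{4 s}{s + 0} = 7 - \frac{4 s}{s} = 7 - 4 = 3$)
$t{\left(-1 - 3 \right)} \left(-2\right) = 3 \left(-2\right) = -6$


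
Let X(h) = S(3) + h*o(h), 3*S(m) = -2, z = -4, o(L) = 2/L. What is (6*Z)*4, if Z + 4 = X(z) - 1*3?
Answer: -136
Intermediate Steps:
S(m) = -⅔ (S(m) = (⅓)*(-2) = -⅔)
X(h) = 4/3 (X(h) = -⅔ + h*(2/h) = -⅔ + 2 = 4/3)
Z = -17/3 (Z = -4 + (4/3 - 1*3) = -4 + (4/3 - 3) = -4 - 5/3 = -17/3 ≈ -5.6667)
(6*Z)*4 = (6*(-17/3))*4 = -34*4 = -136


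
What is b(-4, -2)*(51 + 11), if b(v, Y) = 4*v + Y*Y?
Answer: -744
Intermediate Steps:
b(v, Y) = Y² + 4*v (b(v, Y) = 4*v + Y² = Y² + 4*v)
b(-4, -2)*(51 + 11) = ((-2)² + 4*(-4))*(51 + 11) = (4 - 16)*62 = -12*62 = -744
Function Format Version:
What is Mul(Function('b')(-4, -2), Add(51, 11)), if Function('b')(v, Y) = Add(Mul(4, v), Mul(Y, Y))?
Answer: -744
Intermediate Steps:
Function('b')(v, Y) = Add(Pow(Y, 2), Mul(4, v)) (Function('b')(v, Y) = Add(Mul(4, v), Pow(Y, 2)) = Add(Pow(Y, 2), Mul(4, v)))
Mul(Function('b')(-4, -2), Add(51, 11)) = Mul(Add(Pow(-2, 2), Mul(4, -4)), Add(51, 11)) = Mul(Add(4, -16), 62) = Mul(-12, 62) = -744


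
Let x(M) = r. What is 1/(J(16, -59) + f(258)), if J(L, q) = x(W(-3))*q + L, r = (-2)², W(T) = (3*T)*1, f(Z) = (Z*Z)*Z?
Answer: 1/17173292 ≈ 5.8230e-8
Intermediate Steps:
f(Z) = Z³ (f(Z) = Z²*Z = Z³)
W(T) = 3*T
r = 4
x(M) = 4
J(L, q) = L + 4*q (J(L, q) = 4*q + L = L + 4*q)
1/(J(16, -59) + f(258)) = 1/((16 + 4*(-59)) + 258³) = 1/((16 - 236) + 17173512) = 1/(-220 + 17173512) = 1/17173292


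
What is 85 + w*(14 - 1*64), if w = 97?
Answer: -4765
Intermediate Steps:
85 + w*(14 - 1*64) = 85 + 97*(14 - 1*64) = 85 + 97*(14 - 64) = 85 + 97*(-50) = 85 - 4850 = -4765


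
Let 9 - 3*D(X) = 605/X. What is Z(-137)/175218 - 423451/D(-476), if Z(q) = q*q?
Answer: -105952135128463/856640802 ≈ -1.2368e+5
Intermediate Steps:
D(X) = 3 - 605/(3*X)
Z(q) = q²
Z(-137)/175218 - 423451/D(-476) = (-137)²/175218 - 423451/(3 - 605/3/(-476)) = 18769*(1/175218) - 423451/(3 - 605/3*(-1/476)) = 18769/175218 - 423451/(3 + 605/1428) = 18769/175218 - 423451/4889/1428 = 18769/175218 - 423451*1428/4889 = 18769/175218 - 604688028/4889 = -105952135128463/856640802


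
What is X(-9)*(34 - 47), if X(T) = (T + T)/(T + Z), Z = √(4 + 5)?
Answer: -39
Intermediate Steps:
Z = 3 (Z = √9 = 3)
X(T) = 2*T/(3 + T) (X(T) = (T + T)/(T + 3) = (2*T)/(3 + T) = 2*T/(3 + T))
X(-9)*(34 - 47) = (2*(-9)/(3 - 9))*(34 - 47) = (2*(-9)/(-6))*(-13) = (2*(-9)*(-⅙))*(-13) = 3*(-13) = -39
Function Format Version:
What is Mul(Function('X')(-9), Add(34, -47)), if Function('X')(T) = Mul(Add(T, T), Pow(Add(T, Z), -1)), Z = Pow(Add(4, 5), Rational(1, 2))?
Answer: -39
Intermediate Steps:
Z = 3 (Z = Pow(9, Rational(1, 2)) = 3)
Function('X')(T) = Mul(2, T, Pow(Add(3, T), -1)) (Function('X')(T) = Mul(Add(T, T), Pow(Add(T, 3), -1)) = Mul(Mul(2, T), Pow(Add(3, T), -1)) = Mul(2, T, Pow(Add(3, T), -1)))
Mul(Function('X')(-9), Add(34, -47)) = Mul(Mul(2, -9, Pow(Add(3, -9), -1)), Add(34, -47)) = Mul(Mul(2, -9, Pow(-6, -1)), -13) = Mul(Mul(2, -9, Rational(-1, 6)), -13) = Mul(3, -13) = -39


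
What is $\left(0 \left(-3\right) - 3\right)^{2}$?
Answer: $9$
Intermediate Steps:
$\left(0 \left(-3\right) - 3\right)^{2} = \left(0 - 3\right)^{2} = \left(-3\right)^{2} = 9$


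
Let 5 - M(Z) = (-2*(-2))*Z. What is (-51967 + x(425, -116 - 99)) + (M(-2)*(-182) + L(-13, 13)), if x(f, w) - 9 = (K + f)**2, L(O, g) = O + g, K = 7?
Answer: 132300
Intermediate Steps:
M(Z) = 5 - 4*Z (M(Z) = 5 - (-2*(-2))*Z = 5 - 4*Z)
x(f, w) = 9 + (7 + f)**2
(-51967 + x(425, -116 - 99)) + (M(-2)*(-182) + L(-13, 13)) = (-51967 + (9 + (7 + 425)**2)) + ((5 - 4*(-2))*(-182) + (-13 + 13)) = (-51967 + (9 + 432**2)) + ((5 + 8)*(-182) + 0) = (-51967 + (9 + 186624)) + (13*(-182) + 0) = (-51967 + 186633) + (-2366 + 0) = 134666 - 2366 = 132300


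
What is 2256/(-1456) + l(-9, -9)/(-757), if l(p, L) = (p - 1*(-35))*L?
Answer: -85443/68887 ≈ -1.2403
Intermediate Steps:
l(p, L) = L*(35 + p) (l(p, L) = (p + 35)*L = (35 + p)*L = L*(35 + p))
2256/(-1456) + l(-9, -9)/(-757) = 2256/(-1456) - 9*(35 - 9)/(-757) = 2256*(-1/1456) - 9*26*(-1/757) = -141/91 - 234*(-1/757) = -141/91 + 234/757 = -85443/68887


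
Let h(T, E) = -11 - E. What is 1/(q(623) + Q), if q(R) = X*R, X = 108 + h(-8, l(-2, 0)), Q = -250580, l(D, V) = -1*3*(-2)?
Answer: -1/193887 ≈ -5.1576e-6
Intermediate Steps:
l(D, V) = 6 (l(D, V) = -3*(-2) = 6)
X = 91 (X = 108 + (-11 - 1*6) = 108 + (-11 - 6) = 108 - 17 = 91)
q(R) = 91*R
1/(q(623) + Q) = 1/(91*623 - 250580) = 1/(56693 - 250580) = 1/(-193887) = -1/193887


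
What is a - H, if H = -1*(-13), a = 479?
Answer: 466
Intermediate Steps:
H = 13
a - H = 479 - 1*13 = 479 - 13 = 466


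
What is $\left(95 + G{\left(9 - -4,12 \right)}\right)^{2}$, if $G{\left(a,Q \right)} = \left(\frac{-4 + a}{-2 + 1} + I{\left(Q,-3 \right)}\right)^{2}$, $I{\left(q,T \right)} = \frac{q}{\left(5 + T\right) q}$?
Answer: $\frac{447561}{16} \approx 27973.0$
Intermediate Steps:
$I{\left(q,T \right)} = \frac{1}{5 + T}$ ($I{\left(q,T \right)} = \frac{q}{q \left(5 + T\right)} = q \frac{1}{q \left(5 + T\right)} = \frac{1}{5 + T}$)
$G{\left(a,Q \right)} = \left(\frac{9}{2} - a\right)^{2}$ ($G{\left(a,Q \right)} = \left(\frac{-4 + a}{-2 + 1} + \frac{1}{5 - 3}\right)^{2} = \left(\frac{-4 + a}{-1} + \frac{1}{2}\right)^{2} = \left(\left(-4 + a\right) \left(-1\right) + \frac{1}{2}\right)^{2} = \left(\left(4 - a\right) + \frac{1}{2}\right)^{2} = \left(\frac{9}{2} - a\right)^{2}$)
$\left(95 + G{\left(9 - -4,12 \right)}\right)^{2} = \left(95 + \frac{\left(9 - 2 \left(9 - -4\right)\right)^{2}}{4}\right)^{2} = \left(95 + \frac{\left(9 - 2 \left(9 + 4\right)\right)^{2}}{4}\right)^{2} = \left(95 + \frac{\left(9 - 26\right)^{2}}{4}\right)^{2} = \left(95 + \frac{\left(-17\right)^{2}}{4}\right)^{2} = \left(95 + \frac{1}{4} \cdot 289\right)^{2} = \left(95 + \frac{289}{4}\right)^{2} = \left(\frac{669}{4}\right)^{2} = \frac{447561}{16}$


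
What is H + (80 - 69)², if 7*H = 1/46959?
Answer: 39774274/328713 ≈ 121.00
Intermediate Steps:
H = 1/328713 (H = (⅐)/46959 = (⅐)*(1/46959) = 1/328713 ≈ 3.0422e-6)
H + (80 - 69)² = 1/328713 + (80 - 69)² = 1/328713 + 11² = 1/328713 + 121 = 39774274/328713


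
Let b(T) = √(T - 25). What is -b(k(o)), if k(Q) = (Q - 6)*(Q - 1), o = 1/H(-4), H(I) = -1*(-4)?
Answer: -I*√331/4 ≈ -4.5484*I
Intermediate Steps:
H(I) = 4
o = ¼ (o = 1/4 = ¼ ≈ 0.25000)
k(Q) = (-1 + Q)*(-6 + Q) (k(Q) = (-6 + Q)*(-1 + Q) = (-1 + Q)*(-6 + Q))
b(T) = √(-25 + T)
-b(k(o)) = -√(-25 + (6 + (¼)² - 7*¼)) = -√(-25 + (6 + 1/16 - 7/4)) = -√(-25 + 69/16) = -√(-331/16) = -I*√331/4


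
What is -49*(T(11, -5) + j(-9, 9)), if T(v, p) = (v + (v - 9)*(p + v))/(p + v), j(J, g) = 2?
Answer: -1715/6 ≈ -285.83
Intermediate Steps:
T(v, p) = (v + (-9 + v)*(p + v))/(p + v)
-49*(T(11, -5) + j(-9, 9)) = -49*((11² - 9*(-5) - 8*11 - 5*11)/(-5 + 11) + 2) = -49*((121 + 45 - 88 - 55)/6 + 2) = -49*((⅙)*23 + 2) = -49*(23/6 + 2) = -49*35/6 = -1715/6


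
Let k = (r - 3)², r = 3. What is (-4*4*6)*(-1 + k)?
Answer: 96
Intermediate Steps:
k = 0 (k = (3 - 3)² = 0² = 0)
(-4*4*6)*(-1 + k) = (-4*4*6)*(-1 + 0) = -16*6*(-1) = -96*(-1) = 96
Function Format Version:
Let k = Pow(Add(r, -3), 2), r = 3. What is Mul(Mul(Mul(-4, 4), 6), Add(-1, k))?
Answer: 96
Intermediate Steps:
k = 0 (k = Pow(Add(3, -3), 2) = Pow(0, 2) = 0)
Mul(Mul(Mul(-4, 4), 6), Add(-1, k)) = Mul(Mul(Mul(-4, 4), 6), Add(-1, 0)) = Mul(Mul(-16, 6), -1) = Mul(-96, -1) = 96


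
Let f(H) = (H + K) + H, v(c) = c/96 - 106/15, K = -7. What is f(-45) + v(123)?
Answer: -49337/480 ≈ -102.79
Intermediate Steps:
v(c) = -106/15 + c/96 (v(c) = c*(1/96) - 106*1/15 = c/96 - 106/15 = -106/15 + c/96)
f(H) = -7 + 2*H (f(H) = (H - 7) + H = (-7 + H) + H = -7 + 2*H)
f(-45) + v(123) = (-7 + 2*(-45)) + (-106/15 + (1/96)*123) = (-7 - 90) + (-106/15 + 41/32) = -97 - 2777/480 = -49337/480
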